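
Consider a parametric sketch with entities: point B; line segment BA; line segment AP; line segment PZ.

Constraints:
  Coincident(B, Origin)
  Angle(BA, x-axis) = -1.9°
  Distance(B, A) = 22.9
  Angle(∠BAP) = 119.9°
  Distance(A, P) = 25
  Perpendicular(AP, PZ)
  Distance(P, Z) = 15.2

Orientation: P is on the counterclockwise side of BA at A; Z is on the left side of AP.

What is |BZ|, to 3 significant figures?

36.7

B is at the origin; BA runs at -1.9° with length 22.9, so A = 22.9·(cos -1.9°, sin -1.9°) = (22.9, -0.759). ∠BAP = 119.9°, so AP runs at -1.9° + (180° − 119.9°) = 58.2° from the x-axis; with |AP| = 25.0, P = A + 25.0·(cos 58.2°, sin 58.2°) = (36.1, 20.5). AP ⟂ PZ; with |PZ| = 15.2 on the left of AP, Z = P + 15.2·(-0.850, 0.527) = (23.1, 28.5). Then |BZ| = |Z − B| = 36.7.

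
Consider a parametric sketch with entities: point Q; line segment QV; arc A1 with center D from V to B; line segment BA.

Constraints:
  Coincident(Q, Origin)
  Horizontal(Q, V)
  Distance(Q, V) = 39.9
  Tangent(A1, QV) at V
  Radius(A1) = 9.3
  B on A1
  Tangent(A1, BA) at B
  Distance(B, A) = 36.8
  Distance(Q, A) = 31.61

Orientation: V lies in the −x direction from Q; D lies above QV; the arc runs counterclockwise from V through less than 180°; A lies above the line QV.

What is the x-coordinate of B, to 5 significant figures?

-32.979

Checks: ∠(DV, VQ) = 90.00° ✓; |DV| = 9.300 ✓; |DB| = 9.300 ✓; ∠(DB, BA) = 90.00° ✓; |BA| = 36.80 ✓; |QA| = 31.61 ✓.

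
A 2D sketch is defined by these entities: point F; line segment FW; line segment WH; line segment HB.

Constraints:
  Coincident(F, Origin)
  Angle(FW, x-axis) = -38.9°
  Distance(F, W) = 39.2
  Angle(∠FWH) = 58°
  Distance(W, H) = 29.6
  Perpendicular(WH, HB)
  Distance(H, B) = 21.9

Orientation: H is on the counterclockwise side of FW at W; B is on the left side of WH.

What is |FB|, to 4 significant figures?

14.37

F is at the origin; FW runs at -38.9° with length 39.2, so W = 39.2·(cos -38.9°, sin -38.9°) = (30.51, -24.62). ∠FWH = 58.0°, so WH runs at -38.9° + (180° − 58.0°) = 83.10° from the x-axis; with |WH| = 29.6, H = W + 29.6·(cos 83.10°, sin 83.10°) = (34.06, 4.769). WH is perpendicular to HB; with |HB| = 21.9 on the left of WH, B = H + 21.9·(-0.9928, 0.1201) = (12.32, 7.400). Then |FB| = |B − F| = 14.37.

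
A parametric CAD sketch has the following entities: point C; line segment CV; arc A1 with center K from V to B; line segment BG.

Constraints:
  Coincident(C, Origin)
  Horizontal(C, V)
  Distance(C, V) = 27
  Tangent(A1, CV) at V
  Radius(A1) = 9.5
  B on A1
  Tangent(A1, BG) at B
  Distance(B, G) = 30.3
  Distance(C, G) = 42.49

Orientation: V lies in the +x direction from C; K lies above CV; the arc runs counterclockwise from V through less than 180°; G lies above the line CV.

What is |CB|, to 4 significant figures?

37.77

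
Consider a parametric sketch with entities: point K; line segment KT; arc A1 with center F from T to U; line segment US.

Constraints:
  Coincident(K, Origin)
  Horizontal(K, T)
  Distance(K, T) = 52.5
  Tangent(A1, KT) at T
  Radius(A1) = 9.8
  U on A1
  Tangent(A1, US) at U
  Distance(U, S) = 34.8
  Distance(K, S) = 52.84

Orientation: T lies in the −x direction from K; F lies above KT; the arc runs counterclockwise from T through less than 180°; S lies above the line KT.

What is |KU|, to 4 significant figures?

43.65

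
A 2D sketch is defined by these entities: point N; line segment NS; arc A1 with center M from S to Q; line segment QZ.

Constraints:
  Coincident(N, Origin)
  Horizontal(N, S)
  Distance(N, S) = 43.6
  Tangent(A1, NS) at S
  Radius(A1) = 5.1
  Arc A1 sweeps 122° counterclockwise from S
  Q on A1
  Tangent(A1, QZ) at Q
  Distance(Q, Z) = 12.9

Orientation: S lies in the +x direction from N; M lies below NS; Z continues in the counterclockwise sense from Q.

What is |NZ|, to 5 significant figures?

49.774

N is at the origin; NS is horizontal with |NS| = 43.6 and S on the +x side, so S = (43.600, 0.0000). A1 meets NS tangentially, so MS is at right angles to NS, so M = S + (0, -5.1) = (43.600, -5.1000). On A1, S sits at bearing 90° from M; a 122° counterclockwise sweep puts Q at bearing 212°, so Q = M + 5.1·(cos 212°, sin 212°) = (39.275, -7.8026). Since A1 is tangent to QZ there, MQ ⟂ QZ, so QZ runs along (−sin 212°, cos 212°); with |QZ| = 12.9, Z = (46.111, -18.742). Then |NZ| = |Z − N| = 49.774.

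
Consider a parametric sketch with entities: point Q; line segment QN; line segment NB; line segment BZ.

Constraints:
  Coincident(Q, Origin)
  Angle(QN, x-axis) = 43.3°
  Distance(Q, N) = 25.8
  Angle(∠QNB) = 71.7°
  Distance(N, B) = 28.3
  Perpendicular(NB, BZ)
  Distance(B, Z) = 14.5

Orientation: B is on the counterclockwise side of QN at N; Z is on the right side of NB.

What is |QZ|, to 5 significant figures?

43.916

Q is at the origin; QN runs at 43.3° with length 25.8, so N = 25.8·(cos 43.3°, sin 43.3°) = (18.777, 17.694). ∠QNB = 71.7°, so NB runs at 43.3° + (180° − 71.7°) = 151.60° from the x-axis; with |NB| = 28.3, B = N + 28.3·(cos 151.60°, sin 151.60°) = (-6.1175, 31.154). NB is perpendicular to BZ; with |BZ| = 14.5 on the right of NB, Z = B + 14.5·(0.47562, 0.87965) = (0.77903, 43.909). Then |QZ| = |Z − Q| = 43.916.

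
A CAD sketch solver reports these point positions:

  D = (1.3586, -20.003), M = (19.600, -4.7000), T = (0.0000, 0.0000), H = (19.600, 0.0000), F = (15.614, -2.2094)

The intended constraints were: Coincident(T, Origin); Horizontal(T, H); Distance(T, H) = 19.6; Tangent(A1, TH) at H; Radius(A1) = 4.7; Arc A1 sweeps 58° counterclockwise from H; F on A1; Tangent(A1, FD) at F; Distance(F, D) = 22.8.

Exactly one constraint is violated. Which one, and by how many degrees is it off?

Tangent(A1, FD) at F — off by 6.70°.

T = (0.00, 0.00) ✓; T.y = 0.00, H.y = 0.00 ✓; |TH| = 19.60 ✓; ∠(MH, HT) = 90.00° ✓; |MH| = 4.700 ✓; bearing(M→F) − bearing(M→H) = 58.00° ✓; |MF| = 4.700 ✓; ∠(MF, FD) = 96.70° ✗; |FD| = 22.80 ✓.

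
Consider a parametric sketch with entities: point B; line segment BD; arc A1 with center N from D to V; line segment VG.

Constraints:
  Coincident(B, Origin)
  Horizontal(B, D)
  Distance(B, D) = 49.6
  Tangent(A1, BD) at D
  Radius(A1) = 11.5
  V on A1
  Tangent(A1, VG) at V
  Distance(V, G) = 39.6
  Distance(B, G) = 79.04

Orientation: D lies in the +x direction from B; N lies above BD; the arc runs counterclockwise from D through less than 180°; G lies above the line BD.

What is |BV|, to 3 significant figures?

62.2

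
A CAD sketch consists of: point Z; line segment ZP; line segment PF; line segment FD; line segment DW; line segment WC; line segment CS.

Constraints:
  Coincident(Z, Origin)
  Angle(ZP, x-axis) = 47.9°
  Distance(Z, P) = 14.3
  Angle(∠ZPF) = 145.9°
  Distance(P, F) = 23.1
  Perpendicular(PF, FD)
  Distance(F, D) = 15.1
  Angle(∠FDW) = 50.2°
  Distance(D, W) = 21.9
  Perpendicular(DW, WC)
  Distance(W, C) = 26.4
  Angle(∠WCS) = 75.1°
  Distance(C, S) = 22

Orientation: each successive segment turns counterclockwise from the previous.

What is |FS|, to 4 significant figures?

12.85

Z is at the origin; ZP runs at 47.9° with length 14.3, so P = (9.587, 10.61). ∠ZPF = 145.9° gives PF at 82.00° from the x-axis; with |PF| = 23.1, F = (12.80, 33.49). PF is perpendicular to FD, so FD runs at 172.0°; with |FD| = 15.1, D = (-2.151, 35.59). ∠FDW = 50.2° gives DW at -58.20° from the x-axis; with |DW| = 21.9, W = (9.389, 16.97). DW is perpendicular to WC, so WC runs at 31.80°; with |WC| = 26.4, C = (31.83, 30.89). ∠WCS = 75.1° gives CS at 136.7° from the x-axis; with |CS| = 22.0, S = (15.82, 45.97). Then |FS| = |S − F| = 12.85.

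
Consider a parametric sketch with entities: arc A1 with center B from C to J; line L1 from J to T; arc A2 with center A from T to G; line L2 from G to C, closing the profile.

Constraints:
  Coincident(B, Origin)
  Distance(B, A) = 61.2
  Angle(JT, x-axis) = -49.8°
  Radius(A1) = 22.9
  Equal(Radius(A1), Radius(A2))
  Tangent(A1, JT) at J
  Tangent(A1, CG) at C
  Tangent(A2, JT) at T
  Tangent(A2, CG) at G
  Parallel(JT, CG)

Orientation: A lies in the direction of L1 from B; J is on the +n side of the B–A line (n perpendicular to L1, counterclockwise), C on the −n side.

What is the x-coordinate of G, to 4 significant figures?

22.01

The slot axis is L1's direction at -49.8°, so u = (cos -49.8°, sin -49.8°) = (0.6455, -0.7638) and n = (−sin -49.8°, cos -49.8°) = (0.7638, 0.6455). B is at the origin and A lies 61.2 along u from B, so A = 61.2·u = (39.50, -46.74). Tangency of A1 to both parallel lines with radius 22.9 puts J and C at B ± 22.9·n: J = (17.49, 14.78), C = (-17.49, -14.78). Equal radii place T and G the same way about A: T = A + 22.9·n = (56.99, -31.96), G = A − 22.9·n = (22.01, -61.53). So G.x = 22.01.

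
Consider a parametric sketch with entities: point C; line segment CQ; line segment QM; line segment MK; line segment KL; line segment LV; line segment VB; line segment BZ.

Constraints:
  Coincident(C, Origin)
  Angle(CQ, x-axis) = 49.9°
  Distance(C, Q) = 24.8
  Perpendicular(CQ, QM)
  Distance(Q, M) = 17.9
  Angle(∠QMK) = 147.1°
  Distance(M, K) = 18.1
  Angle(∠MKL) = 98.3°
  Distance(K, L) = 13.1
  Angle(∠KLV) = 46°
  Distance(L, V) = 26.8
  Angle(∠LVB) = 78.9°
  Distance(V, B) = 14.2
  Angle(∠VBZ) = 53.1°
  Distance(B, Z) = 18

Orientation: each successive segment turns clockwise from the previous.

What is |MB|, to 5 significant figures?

15.075

C is at the origin; CQ runs at 49.9° with length 24.8, so Q = (15.974, 18.970). CQ ⟂ QM, so QM runs at -40.100°; with |QM| = 17.9, M = (29.666, 7.4402). ∠QMK = 147.1° gives MK at -73.000° from the x-axis; with |MK| = 18.1, K = (34.958, -9.8689). ∠MKL = 98.3° gives KL at -154.70° from the x-axis; with |KL| = 13.1, L = (23.115, -15.467). ∠KLV = 46.0° gives LV at 71.300° from the x-axis; with |LV| = 26.8, V = (31.707, 9.9180). ∠LVB = 78.9° gives VB at -29.800° from the x-axis; with |VB| = 14.2, B = (44.030, 2.8609). Then |MB| = |B − M| = 15.075.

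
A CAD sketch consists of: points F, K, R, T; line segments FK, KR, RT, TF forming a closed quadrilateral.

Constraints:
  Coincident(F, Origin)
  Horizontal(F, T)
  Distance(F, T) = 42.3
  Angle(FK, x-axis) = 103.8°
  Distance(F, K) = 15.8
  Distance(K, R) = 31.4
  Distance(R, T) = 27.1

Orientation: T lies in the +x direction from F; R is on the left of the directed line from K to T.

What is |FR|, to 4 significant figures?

34.89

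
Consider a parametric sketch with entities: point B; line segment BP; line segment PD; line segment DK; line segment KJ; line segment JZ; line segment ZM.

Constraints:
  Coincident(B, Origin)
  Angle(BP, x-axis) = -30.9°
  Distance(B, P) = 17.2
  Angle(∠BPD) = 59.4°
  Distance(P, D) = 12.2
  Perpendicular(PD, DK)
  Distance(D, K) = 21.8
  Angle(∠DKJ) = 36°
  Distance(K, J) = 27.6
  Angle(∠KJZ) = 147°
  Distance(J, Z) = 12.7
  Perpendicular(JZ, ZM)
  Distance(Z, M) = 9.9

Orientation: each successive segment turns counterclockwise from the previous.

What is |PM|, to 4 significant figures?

14.68

B is at the origin; BP runs at -30.9° with length 17.2, so P = (14.76, -8.833). ∠BPD = 59.4° gives PD at 89.70° from the x-axis; with |PD| = 12.2, D = (14.82, 3.367). PD ⟂ DK, so DK runs at 179.7°; with |DK| = 21.8, K = (-6.977, 3.481). ∠DKJ = 36.0° gives KJ at -36.30° from the x-axis; with |KJ| = 27.6, J = (15.27, -12.86). ∠KJZ = 147.0° gives JZ at -3.300° from the x-axis; with |JZ| = 12.7, Z = (27.95, -13.59). JZ ⟂ ZM, so ZM runs at 86.70°; with |ZM| = 9.9, M = (28.52, -3.706). Then |PM| = |M − P| = 14.68.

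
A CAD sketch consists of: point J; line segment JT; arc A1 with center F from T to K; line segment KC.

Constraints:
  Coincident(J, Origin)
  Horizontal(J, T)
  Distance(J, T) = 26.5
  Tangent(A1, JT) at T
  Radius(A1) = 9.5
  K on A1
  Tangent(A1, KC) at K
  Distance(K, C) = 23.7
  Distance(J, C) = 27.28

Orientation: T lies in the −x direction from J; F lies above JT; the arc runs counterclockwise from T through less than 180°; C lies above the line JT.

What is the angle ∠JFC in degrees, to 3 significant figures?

60.9°

J is at the origin; JT is horizontal with |JT| = 26.5 and T on the −x side, so T = (-26.5, 0.00). Since A1 is tangent to JT there, FT ⟂ JT, so F = T + (0, 9.5) = (-26.5, 9.50). Since FK ⟂ KC (tangency), |FC| = √(9.5² + 23.7²) = 25.5 regardless of where K sits on A1. So C lies on both circle(J, 27.28) and circle(F, 25.5); the above-JT intersection is C = (-7.27, 26.3). K is the foot of the tangent from C: K = (-18.0, 5.18).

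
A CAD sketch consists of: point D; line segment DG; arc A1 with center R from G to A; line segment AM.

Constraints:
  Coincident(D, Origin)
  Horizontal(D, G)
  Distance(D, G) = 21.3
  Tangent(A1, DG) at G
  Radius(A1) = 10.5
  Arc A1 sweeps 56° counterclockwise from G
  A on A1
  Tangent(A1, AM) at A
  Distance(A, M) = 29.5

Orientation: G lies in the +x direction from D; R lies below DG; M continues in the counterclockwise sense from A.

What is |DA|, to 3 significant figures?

13.4

Since A1 is tangent to DG there, RG ⟂ DG, so R = G + (0, -10.5) = (21.3, -10.5). On A1, G sits at bearing 90° from R; a 56° counterclockwise sweep puts A at bearing 146°, so A = R + 10.5·(cos 146°, sin 146°) = (12.6, -4.63). Then |DA| = |A − D| = 13.4.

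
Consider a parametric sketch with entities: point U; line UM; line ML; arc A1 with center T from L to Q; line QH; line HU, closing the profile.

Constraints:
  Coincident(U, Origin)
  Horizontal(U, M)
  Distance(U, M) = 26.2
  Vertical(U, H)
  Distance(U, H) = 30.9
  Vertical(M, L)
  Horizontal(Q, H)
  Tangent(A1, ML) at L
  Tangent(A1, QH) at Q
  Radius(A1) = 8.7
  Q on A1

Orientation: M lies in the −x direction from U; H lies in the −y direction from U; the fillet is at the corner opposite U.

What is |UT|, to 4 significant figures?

28.27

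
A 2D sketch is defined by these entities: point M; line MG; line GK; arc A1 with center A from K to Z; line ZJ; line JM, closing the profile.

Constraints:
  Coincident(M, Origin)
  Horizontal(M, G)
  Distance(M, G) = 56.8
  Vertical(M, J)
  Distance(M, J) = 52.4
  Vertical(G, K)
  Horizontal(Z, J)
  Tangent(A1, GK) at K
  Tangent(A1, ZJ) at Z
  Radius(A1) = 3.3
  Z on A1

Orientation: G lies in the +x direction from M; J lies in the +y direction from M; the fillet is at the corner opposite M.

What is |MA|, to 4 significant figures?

72.62

M and J share the same x with |MJ| = 52.4 and J on the +y side, so J = (0.000, 52.40). The virtual corner opposite M is at (56.80, 52.40). Since A1 is tangent to GK there, AK ⟂ GK and tangency of A1 to ZJ means the radius AZ is perpendicular to ZJ, with radius 3.3, so the center A sits 3.3 in from both sides at A = (53.50, 49.10). Then |MA| = |A − M| = 72.62.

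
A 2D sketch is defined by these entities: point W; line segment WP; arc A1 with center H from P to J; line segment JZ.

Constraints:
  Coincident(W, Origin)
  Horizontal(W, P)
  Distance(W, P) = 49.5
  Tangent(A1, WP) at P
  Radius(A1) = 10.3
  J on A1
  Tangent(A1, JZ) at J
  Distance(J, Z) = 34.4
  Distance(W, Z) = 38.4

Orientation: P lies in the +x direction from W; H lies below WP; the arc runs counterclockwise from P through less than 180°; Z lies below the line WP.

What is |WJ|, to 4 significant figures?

41.37

W is at the origin; WP is horizontal with |WP| = 49.5 and P on the +x side, so P = (49.50, 0.000). The tangent condition forces HP to be normal to WP, so H = P + (0, -10.3) = (49.50, -10.30). Since HJ ⟂ JZ (tangency), |HZ| = √(10.3² + 34.4²) = 35.91 regardless of where J sits on A1. So Z lies on both circle(W, 38.4) and circle(H, 35.91); the below-WP intersection is Z = (21.00, -32.15). J is the foot of the tangent from Z: J = (41.15, -4.267).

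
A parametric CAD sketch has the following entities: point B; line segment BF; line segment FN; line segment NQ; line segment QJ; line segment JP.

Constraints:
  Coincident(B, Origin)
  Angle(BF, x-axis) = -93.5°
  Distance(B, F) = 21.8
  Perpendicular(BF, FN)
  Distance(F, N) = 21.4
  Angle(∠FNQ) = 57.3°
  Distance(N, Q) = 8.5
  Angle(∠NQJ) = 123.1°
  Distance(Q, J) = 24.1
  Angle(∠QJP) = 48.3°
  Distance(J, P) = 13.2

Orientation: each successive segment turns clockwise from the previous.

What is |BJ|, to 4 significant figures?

16.21

B is at the origin; BF runs at -93.5° with length 21.8, so F = (-1.331, -21.76). BF is perpendicular to FN, so FN runs at 176.5°; with |FN| = 21.4, N = (-22.69, -20.45). ∠FNQ = 57.3° gives NQ at 53.80° from the x-axis; with |NQ| = 8.5, Q = (-17.67, -13.59). ∠NQJ = 123.1° gives QJ at -3.100° from the x-axis; with |QJ| = 24.1, J = (6.394, -14.90). Then |BJ| = |J − B| = 16.21.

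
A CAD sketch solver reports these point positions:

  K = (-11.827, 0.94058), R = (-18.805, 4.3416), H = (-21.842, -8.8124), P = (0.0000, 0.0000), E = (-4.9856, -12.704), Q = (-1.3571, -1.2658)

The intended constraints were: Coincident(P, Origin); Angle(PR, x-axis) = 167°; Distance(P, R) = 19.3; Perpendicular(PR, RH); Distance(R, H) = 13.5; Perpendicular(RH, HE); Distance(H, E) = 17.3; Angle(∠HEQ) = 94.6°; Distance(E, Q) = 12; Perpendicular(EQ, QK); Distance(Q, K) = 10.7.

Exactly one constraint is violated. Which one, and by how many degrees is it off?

Perpendicular(EQ, QK) — off by 5.70°.

P = (0.00, 0.00) ✓; PR at 167.0° ✓; |PR| = 19.30 ✓; ∠(PR, RH) = 90.00° ✓; |RH| = 13.50 ✓; ∠(RH, HE) = 90.00° ✓; |HE| = 17.30 ✓; ∠HEQ = 94.60° ✓; |EQ| = 12.00 ✓; ∠(EQ, QK) = 95.70° ✗; |QK| = 10.70 ✓.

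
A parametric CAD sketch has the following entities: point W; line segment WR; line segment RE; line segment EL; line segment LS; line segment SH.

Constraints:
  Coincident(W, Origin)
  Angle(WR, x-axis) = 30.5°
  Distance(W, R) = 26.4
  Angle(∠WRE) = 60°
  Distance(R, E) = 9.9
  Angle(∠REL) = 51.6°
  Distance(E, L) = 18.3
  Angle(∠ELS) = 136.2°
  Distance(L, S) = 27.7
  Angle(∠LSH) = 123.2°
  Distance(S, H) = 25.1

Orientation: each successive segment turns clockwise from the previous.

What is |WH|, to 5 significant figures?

63.193

∠ELS = 136.2° gives LS at 98.300° from the x-axis; with |LS| = 27.7, S = (4.3945, 42.151). ∠LSH = 123.2° gives SH at 41.500° from the x-axis; with |SH| = 25.1, H = (23.193, 58.782). Then |WH| = |H − W| = 63.193.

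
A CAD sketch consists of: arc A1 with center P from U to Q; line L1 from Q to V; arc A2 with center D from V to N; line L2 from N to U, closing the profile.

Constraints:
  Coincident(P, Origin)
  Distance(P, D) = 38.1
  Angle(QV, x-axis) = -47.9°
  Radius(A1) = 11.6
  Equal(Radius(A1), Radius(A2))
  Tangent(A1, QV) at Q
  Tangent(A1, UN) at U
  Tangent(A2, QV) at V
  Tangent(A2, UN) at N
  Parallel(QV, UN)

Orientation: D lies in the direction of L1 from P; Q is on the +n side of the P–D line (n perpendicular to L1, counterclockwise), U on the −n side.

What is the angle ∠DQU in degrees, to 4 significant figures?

73.07°

The slot axis is L1's direction at -47.9°, so u = (cos -47.9°, sin -47.9°) = (0.6704, -0.7420) and n = (−sin -47.9°, cos -47.9°) = (0.7420, 0.6704). P is at the origin and D lies 38.1 along u from P, so D = 38.1·u = (25.54, -28.27). Tangency of A1 to both parallel lines with radius 11.6 puts Q and U at P ± 11.6·n: Q = (8.607, 7.777), U = (-8.607, -7.777). Then cos ∠DQU = QD·QU / (|QD||QU|), giving 73.07°.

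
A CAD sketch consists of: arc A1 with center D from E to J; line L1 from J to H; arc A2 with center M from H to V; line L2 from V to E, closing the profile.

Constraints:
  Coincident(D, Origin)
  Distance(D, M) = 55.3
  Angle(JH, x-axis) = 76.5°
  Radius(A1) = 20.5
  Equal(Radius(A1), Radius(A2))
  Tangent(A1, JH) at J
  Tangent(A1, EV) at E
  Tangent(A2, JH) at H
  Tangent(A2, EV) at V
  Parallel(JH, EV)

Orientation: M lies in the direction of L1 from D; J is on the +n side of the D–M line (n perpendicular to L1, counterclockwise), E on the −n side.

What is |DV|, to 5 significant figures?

58.977

The slot axis is L1's direction at 76.5°, so u = (cos 76.5°, sin 76.5°) = (0.23345, 0.97237) and n = (−sin 76.5°, cos 76.5°) = (-0.97237, 0.23345). D is at the origin and M lies 55.3 along u from D, so M = 55.3·u = (12.910, 53.772). Tangency of A1 to both parallel lines with radius 20.5 puts J and E at D ± 20.5·n: J = (-19.934, 4.7856), E = (19.934, -4.7856). Equal radii place H and V the same way about M: H = M + 20.5·n = (-7.0241, 58.558), V = M − 20.5·n = (32.843, 48.986). Then |DV| = |V − D| = 58.977.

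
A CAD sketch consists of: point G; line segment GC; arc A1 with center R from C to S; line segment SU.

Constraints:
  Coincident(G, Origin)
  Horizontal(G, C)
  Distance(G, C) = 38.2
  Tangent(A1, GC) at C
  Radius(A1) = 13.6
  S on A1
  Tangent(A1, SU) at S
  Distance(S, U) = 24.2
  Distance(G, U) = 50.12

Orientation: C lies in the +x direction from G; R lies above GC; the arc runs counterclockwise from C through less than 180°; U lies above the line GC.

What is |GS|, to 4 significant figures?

53.04

Checks: |RS| = 13.60 ✓; ∠(RS, SU) = 90.00° ✓; |SU| = 24.20 ✓; |GU| = 50.12 ✓.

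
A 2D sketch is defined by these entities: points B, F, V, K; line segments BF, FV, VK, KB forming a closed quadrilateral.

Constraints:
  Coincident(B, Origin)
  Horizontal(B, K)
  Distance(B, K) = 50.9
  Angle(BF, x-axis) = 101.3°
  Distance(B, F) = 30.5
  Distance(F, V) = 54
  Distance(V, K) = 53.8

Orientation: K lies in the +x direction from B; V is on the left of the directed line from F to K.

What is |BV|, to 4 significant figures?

68.23

Checks: |FV| = 54.00 ✓; |VK| = 53.80 ✓.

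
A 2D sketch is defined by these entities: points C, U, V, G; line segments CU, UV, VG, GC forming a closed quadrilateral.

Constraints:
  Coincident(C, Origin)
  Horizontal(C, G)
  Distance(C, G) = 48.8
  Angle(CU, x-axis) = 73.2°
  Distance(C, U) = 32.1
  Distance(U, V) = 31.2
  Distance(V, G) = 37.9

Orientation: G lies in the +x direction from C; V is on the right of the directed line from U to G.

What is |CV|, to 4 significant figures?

10.91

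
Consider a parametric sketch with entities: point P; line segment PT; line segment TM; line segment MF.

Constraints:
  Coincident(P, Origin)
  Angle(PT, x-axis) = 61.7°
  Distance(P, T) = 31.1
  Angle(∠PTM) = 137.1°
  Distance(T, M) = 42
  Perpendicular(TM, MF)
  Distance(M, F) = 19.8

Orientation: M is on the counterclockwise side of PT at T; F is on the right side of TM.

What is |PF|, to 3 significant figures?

76.7

P is at the origin; PT runs at 61.7° with length 31.1, so T = 31.1·(cos 61.7°, sin 61.7°) = (14.7, 27.4). ∠PTM = 137.1°, so TM runs at 61.7° + (180° − 137.1°) = 105° from the x-axis; with |TM| = 42.0, M = T + 42.0·(cos 105°, sin 105°) = (4.16, 68.0). TM ⟂ MF; with |MF| = 19.8 on the right of TM, F = M + 19.8·(0.968, 0.252) = (23.3, 73.0). Then |PF| = |F − P| = 76.7.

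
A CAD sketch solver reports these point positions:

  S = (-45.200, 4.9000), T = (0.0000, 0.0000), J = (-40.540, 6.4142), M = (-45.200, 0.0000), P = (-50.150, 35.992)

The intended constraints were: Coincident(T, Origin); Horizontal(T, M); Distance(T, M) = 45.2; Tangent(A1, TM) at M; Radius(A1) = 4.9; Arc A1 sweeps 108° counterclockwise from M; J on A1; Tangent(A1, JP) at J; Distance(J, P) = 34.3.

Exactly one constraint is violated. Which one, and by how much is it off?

Distance(J, P) = 34.3 — off by 3.20.

T = (0.00, 0.00) ✓; T.y = 0.00, M.y = 0.00 ✓; |TM| = 45.20 ✓; ∠(SM, MT) = 90.00° ✓; |SM| = 4.900 ✓; bearing(S→J) − bearing(S→M) = 108.0° ✓; |SJ| = 4.900 ✓; ∠(SJ, JP) = 90.00° ✓; |JP| = 31.10 ✗.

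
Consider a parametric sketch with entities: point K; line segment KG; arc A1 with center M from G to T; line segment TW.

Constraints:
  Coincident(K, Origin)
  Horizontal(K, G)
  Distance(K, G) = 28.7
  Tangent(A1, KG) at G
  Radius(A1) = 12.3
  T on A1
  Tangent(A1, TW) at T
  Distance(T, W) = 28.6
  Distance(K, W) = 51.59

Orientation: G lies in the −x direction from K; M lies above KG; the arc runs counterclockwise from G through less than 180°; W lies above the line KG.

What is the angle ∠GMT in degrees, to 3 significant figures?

112°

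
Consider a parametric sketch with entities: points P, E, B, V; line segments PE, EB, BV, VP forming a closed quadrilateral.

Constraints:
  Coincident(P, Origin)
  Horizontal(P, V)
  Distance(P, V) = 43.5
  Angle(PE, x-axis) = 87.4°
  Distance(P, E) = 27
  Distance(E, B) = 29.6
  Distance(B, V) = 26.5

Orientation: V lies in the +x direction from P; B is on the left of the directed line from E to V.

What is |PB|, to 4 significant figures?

38.34

Checks: |EB| = 29.60 ✓; |BV| = 26.50 ✓.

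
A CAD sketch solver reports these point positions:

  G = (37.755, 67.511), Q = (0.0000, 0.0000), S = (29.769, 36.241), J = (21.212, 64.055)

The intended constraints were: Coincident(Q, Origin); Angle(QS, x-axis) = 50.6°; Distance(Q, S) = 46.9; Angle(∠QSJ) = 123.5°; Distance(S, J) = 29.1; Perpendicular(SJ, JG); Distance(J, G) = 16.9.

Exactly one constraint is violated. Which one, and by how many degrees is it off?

Perpendicular(SJ, JG) — off by 5.30°.

Q = (0.00, 0.00) ✓; QS at 50.60° ✓; |QS| = 46.90 ✓; ∠QSJ = 123.5° ✓; |SJ| = 29.10 ✓; ∠(SJ, JG) = 95.30° ✗; |JG| = 16.90 ✓.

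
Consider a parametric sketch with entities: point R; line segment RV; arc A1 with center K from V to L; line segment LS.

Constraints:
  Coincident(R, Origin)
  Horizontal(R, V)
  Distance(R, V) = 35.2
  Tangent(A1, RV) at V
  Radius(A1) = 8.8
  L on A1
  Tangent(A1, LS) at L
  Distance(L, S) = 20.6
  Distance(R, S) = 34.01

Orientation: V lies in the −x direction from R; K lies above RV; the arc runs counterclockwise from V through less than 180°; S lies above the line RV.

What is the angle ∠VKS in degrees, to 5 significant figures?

141.95°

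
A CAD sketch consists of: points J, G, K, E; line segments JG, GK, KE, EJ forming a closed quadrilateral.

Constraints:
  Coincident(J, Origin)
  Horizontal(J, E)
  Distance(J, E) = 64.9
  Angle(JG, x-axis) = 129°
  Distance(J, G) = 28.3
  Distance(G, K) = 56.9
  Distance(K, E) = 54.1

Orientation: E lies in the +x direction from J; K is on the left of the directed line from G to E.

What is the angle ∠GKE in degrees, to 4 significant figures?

100.9°

J is at the origin; JE is horizontal with |JE| = 64.9 and E in +x, so E = (64.9, 0). JG runs at 129.0° with |JG| = 28.3, so G = (-17.81, 21.99). K is determined by |GK| = 56.9 and |KE| = 54.1 together: it lies at the intersection of circle(G, 56.9) and circle(E, 54.1). With |GE| = 85.58, the foot of the radical line on GE is 44.61 from G and the perpendicular offset is √(56.9² − 44.61²) = 35.32. Taking the left-of-GE solution: K = (34.38, 44.67).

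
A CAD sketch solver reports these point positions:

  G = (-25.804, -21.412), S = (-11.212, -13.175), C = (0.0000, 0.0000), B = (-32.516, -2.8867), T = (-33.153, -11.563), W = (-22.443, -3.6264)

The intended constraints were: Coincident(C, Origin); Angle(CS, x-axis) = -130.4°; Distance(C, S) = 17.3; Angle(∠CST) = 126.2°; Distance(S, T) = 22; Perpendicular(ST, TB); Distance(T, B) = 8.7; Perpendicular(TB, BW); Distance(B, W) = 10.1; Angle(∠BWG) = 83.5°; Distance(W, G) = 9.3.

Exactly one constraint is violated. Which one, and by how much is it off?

Distance(W, G) = 9.3 — off by 8.80.

C = (0.00, 0.00) ✓; CS at -130.4° ✓; |CS| = 17.30 ✓; ∠CST = 126.2° ✓; |ST| = 22.00 ✓; ∠(ST, TB) = 90.00° ✓; |TB| = 8.700 ✓; ∠(TB, BW) = 90.00° ✓; |BW| = 10.10 ✓; ∠BWG = 83.50° ✓; |WG| = 18.10 ✗.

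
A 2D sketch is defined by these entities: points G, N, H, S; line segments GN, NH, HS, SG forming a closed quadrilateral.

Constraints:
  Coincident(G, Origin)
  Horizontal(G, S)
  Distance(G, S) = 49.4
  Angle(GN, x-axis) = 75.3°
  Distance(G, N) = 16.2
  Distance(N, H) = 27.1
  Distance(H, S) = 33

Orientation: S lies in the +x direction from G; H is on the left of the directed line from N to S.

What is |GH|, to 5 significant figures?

39.090

Checks: G.y = 0.00, S.y = 0.00 ✓; |NH| = 27.10 ✓; |HS| = 33.00 ✓.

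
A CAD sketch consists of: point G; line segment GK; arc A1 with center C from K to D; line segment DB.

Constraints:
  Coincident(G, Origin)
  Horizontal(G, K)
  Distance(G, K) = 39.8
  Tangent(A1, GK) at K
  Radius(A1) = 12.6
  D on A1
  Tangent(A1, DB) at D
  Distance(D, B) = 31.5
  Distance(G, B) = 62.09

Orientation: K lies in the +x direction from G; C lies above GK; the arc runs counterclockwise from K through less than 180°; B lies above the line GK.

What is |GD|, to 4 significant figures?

54.34

G is at the origin; G and K share the same y with |GK| = 39.8 and K on the +x side, so K = (39.80, 0.000). Tangency of A1 to GK means the radius CK is perpendicular to GK, so C = K + (0, 12.6) = (39.80, 12.60). Since CD ⟂ DB (tangency), |CB| = √(12.6² + 31.5²) = 33.93 regardless of where D sits on A1. So B lies on both circle(G, 62.09) and circle(C, 33.93); the above-GK intersection is B = (41.15, 46.50). D is the foot of the tangent from B: D = (51.68, 16.81).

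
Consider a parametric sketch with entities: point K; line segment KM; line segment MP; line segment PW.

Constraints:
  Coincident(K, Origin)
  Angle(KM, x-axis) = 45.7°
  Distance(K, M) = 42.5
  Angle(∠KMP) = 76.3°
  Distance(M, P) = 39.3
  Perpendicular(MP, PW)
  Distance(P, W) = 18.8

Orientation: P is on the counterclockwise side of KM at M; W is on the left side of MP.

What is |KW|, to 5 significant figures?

36.885

K is at the origin; KM runs at 45.7° with length 42.5, so M = 42.5·(cos 45.7°, sin 45.7°) = (29.683, 30.417). ∠KMP = 76.3°, so MP runs at 45.7° + (180° − 76.3°) = 149.40° from the x-axis; with |MP| = 39.3, P = M + 39.3·(cos 149.40°, sin 149.40°) = (-4.1445, 50.422). The perpendicularity gives PW at right angles to MP; with |PW| = 18.8 on the left of MP, W = P + 18.8·(-0.50904, -0.86074) = (-13.714, 34.240). Then |KW| = |W − K| = 36.885.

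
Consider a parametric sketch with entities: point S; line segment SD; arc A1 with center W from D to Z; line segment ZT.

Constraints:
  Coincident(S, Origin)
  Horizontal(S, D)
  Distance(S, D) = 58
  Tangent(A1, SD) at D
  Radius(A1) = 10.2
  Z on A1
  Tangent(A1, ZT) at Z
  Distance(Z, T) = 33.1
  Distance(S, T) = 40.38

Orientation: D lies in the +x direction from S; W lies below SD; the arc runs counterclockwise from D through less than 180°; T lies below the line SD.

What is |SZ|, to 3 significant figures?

50.4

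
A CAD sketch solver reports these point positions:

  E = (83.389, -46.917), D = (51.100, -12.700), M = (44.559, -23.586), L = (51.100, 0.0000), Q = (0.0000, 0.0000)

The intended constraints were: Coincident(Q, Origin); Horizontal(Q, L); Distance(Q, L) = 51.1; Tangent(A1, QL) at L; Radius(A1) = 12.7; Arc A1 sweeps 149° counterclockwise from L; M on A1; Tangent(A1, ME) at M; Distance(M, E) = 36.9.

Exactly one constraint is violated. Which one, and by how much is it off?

Distance(M, E) = 36.9 — off by 8.40.

Q = (0.00, 0.00) ✓; Q.y = 0.00, L.y = 0.00 ✓; |QL| = 51.10 ✓; ∠(DL, LQ) = 90.00° ✓; |DL| = 12.70 ✓; bearing(D→M) − bearing(D→L) = 149.0° ✓; |DM| = 12.70 ✓; ∠(DM, ME) = 90.00° ✓; |ME| = 45.30 ✗.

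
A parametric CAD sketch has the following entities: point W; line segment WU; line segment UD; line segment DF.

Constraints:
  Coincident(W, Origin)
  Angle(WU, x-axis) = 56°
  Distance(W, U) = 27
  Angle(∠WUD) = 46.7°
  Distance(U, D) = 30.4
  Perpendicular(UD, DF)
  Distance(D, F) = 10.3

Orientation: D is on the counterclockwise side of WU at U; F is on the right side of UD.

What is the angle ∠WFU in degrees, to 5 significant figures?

49.642°

W is at the origin; WU runs at 56.0° with length 27.0, so U = 27.0·(cos 56.0°, sin 56.0°) = (15.098, 22.384). ∠WUD = 46.7°, so UD runs at 56.0° + (180° − 46.7°) = 189.30° from the x-axis; with |UD| = 30.4, D = U + 30.4·(cos 189.30°, sin 189.30°) = (-14.902, 17.471). UD is perpendicular to DF; with |DF| = 10.3 on the right of UD, F = D + 10.3·(-0.16160, 0.98686) = (-16.567, 27.636). Then cos ∠WFU = FW·FU / (|FW||FU|), giving 49.642°.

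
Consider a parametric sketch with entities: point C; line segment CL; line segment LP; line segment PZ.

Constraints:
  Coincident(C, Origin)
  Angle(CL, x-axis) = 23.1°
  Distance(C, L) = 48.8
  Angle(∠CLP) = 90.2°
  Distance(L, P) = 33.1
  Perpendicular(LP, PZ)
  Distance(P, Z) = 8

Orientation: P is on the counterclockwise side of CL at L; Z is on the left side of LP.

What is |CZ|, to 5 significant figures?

52.645

C is at the origin; CL runs at 23.1° with length 48.8, so L = 48.8·(cos 23.1°, sin 23.1°) = (44.887, 19.146). ∠CLP = 90.2°, so LP runs at 23.1° + (180° − 90.2°) = 112.90° from the x-axis; with |LP| = 33.1, P = L + 33.1·(cos 112.90°, sin 112.90°) = (32.007, 49.637). The perpendicularity gives PZ at right angles to LP; with |PZ| = 8.0 on the left of LP, Z = P + 8.0·(-0.92119, -0.38912) = (24.638, 46.524). Then |CZ| = |Z − C| = 52.645.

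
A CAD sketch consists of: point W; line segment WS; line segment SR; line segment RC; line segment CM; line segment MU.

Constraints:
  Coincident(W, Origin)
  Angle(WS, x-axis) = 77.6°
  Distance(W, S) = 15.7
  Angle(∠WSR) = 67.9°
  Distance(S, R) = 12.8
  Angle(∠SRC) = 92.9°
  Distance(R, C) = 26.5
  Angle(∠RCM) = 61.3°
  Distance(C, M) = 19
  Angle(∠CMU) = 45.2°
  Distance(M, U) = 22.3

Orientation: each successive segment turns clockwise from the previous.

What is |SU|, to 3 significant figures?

21.0

W is at the origin; WS runs at 77.6° with length 15.7, so S = (3.37, 15.3). ∠WSR = 67.9° gives SR at -34.5° from the x-axis; with |SR| = 12.8, R = (13.9, 8.08). ∠SRC = 92.9° gives RC at -122° from the x-axis; with |RC| = 26.5, C = (0.0345, -14.5). ∠RCM = 61.3° gives CM at 120° from the x-axis; with |CM| = 19.0, M = (-9.38, 2.02). ∠CMU = 45.2° gives MU at -15.1° from the x-axis; with |MU| = 22.3, U = (12.2, -3.79). Then |SU| = |U − S| = 21.0.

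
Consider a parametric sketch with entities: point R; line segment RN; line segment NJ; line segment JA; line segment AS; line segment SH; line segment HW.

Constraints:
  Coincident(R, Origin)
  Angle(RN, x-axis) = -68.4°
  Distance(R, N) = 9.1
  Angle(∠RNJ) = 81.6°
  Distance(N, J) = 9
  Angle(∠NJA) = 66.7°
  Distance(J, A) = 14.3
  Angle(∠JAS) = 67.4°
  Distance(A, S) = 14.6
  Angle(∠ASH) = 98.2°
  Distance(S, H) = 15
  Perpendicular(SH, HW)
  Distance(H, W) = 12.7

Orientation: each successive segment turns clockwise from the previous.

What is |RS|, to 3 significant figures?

10.3

R is at the origin; RN runs at -68.4° with length 9.1, so N = (3.35, -8.46). ∠RNJ = 81.6° gives NJ at -167° from the x-axis; with |NJ| = 9.0, J = (-5.41, -10.5). ∠NJA = 66.7° gives JA at 79.9° from the x-axis; with |JA| = 14.3, A = (-2.90, 3.56). ∠JAS = 67.4° gives AS at -32.7° from the x-axis; with |AS| = 14.6, S = (9.38, -4.33). Then |RS| = |S − R| = 10.3.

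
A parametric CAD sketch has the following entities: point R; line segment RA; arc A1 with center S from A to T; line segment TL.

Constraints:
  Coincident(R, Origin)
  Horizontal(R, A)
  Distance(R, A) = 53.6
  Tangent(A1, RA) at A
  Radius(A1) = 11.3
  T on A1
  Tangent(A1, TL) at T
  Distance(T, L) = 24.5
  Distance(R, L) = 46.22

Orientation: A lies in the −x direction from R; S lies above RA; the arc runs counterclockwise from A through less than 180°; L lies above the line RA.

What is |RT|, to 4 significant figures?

43.61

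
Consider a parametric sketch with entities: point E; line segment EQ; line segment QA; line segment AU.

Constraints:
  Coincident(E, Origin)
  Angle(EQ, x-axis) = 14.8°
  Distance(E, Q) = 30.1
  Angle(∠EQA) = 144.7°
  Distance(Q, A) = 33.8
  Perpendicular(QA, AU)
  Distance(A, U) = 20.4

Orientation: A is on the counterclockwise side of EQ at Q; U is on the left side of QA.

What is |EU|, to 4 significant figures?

58.44

E is at the origin; EQ runs at 14.8° with length 30.1, so Q = 30.1·(cos 14.8°, sin 14.8°) = (29.10, 7.689). ∠EQA = 144.7°, so QA runs at 14.8° + (180° − 144.7°) = 50.10° from the x-axis; with |QA| = 33.8, A = Q + 33.8·(cos 50.10°, sin 50.10°) = (50.78, 33.62). The perpendicularity gives AU at right angles to QA; with |AU| = 20.4 on the left of QA, U = A + 20.4·(-0.7672, 0.6414) = (35.13, 46.70). Then |EU| = |U − E| = 58.44.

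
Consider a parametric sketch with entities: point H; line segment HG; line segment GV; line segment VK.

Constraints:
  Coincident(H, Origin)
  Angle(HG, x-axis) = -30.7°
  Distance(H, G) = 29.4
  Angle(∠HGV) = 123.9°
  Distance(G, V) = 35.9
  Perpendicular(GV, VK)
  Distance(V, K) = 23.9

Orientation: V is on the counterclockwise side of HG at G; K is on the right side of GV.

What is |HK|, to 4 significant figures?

71.19

∠HGV = 123.9°, so GV runs at -30.7° + (180° − 123.9°) = 25.40° from the x-axis; with |GV| = 35.9, V = G + 35.9·(cos 25.40°, sin 25.40°) = (57.71, 0.3888). GV is perpendicular to VK; with |VK| = 23.9 on the right of GV, K = V + 23.9·(0.4289, -0.9033) = (67.96, -21.20). Then |HK| = |K − H| = 71.19.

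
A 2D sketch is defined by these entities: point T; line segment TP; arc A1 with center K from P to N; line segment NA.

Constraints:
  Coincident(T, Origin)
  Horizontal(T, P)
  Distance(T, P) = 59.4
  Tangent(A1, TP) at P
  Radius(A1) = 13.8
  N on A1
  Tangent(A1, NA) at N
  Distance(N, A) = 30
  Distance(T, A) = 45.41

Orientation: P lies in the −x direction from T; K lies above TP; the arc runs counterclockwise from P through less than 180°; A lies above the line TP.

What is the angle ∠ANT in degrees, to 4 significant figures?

66.52°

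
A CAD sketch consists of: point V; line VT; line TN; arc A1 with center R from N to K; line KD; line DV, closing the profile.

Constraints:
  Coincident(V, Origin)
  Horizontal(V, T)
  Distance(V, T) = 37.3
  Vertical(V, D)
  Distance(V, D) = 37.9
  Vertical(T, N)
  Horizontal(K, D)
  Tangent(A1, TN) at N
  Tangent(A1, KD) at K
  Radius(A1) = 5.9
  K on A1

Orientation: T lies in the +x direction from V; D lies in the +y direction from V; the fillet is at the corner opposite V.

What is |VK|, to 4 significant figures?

49.22

The virtual corner opposite V is at (37.30, 37.90). The tangent condition forces RN to be normal to TN and the tangent condition forces RK to be normal to KD, with radius 5.9, so the center R sits 5.9 in from both sides at R = (31.40, 32.00). That places the tangent points at N = (37.30, 32.00) on TN and K = (31.40, 37.90) on KD. Then |VK| = |K − V| = 49.22.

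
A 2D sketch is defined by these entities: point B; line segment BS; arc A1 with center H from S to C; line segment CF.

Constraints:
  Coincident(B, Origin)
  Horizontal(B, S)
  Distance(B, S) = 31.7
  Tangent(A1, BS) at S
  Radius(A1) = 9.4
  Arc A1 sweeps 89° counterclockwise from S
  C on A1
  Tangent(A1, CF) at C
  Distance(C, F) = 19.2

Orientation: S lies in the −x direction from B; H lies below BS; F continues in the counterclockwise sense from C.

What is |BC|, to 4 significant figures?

42.12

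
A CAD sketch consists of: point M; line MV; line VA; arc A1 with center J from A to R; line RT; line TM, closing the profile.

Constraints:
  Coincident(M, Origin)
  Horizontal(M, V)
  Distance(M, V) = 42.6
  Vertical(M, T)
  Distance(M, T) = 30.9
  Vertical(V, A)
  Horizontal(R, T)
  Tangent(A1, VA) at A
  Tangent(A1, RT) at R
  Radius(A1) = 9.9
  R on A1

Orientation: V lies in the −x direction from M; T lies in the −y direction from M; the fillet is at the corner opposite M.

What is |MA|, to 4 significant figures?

47.49

M is at the origin; M and V share the same y with |MV| = 42.6 and V on the −x side, so V = (-42.60, 0.000). MT is vertical with |MT| = 30.9 and T on the −y side, so T = (0.000, -30.90). The virtual corner opposite M is at (-42.60, -30.90). Since A1 is tangent to VA there, JA ⟂ VA and the tangent condition forces JR to be normal to RT, with radius 9.9, so the center J sits 9.9 in from both sides at J = (-32.70, -21.00). That places the tangent points at A = (-42.60, -21.00) on VA and R = (-32.70, -30.90) on RT. Then |MA| = |A − M| = 47.49.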